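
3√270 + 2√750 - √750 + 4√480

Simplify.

30*√30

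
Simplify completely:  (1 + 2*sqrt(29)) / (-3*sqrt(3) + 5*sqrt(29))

Multiply numerator and denominator by 3*sqrt(3) + 5*sqrt(29).
Denominator becomes 698; numerator becomes 3*sqrt(3) + 5*sqrt(29) + 6*sqrt(87) + 290.

(3*sqrt(3) + 5*sqrt(29) + 6*sqrt(87) + 290)/698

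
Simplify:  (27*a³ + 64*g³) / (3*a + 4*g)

(4*g)^3 + (3*a)^3 = (3*a + 4*g)(9*a² - 12*a*g + 16*g²).

9*a² - 12*a*g + 16*g²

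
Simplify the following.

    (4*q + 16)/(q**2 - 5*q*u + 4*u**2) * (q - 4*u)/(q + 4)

Factor: 4*q + 16 = 4*(q + 4);  q**2 - 5*q*u + 4*u**2 = (q - u)*(q - 4*u)
Cancel the common factors (q - 4*u), (q + 4).

4/(q - u)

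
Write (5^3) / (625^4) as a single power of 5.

5^3 = 5^3; 625^4 = 5^16
Combine exponents: 5^(-13)

5^(-13)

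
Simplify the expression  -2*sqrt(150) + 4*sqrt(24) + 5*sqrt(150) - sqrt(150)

2*sqrt(150) = 10*sqrt(6); 4*sqrt(24) = 8*sqrt(6); 5*sqrt(150) = 25*sqrt(6); sqrt(150) = 5*sqrt(6)
Combine: (-10 + 8 + 25 - 5)·sqrt(6) = 18*sqrt(6)

18*sqrt(6)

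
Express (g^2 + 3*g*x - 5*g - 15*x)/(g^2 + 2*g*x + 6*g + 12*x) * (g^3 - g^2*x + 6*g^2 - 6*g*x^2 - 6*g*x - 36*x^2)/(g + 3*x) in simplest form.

g^2 - 3*g*x - 5*g + 15*x

Factor: g^2 + 3*g*x - 5*g - 15*x = (g - 5)*(g + 3*x);  g^2 + 2*g*x + 6*g + 12*x = (g + 6)*(g + 2*x);  g^3 - g^2*x + 6*g^2 - 6*g*x^2 - 6*g*x - 36*x^2 = (g - 3*x)*(g + 2*x)*(g + 6)
Cancel the common factors (g + 3*x), (g + 6), (g + 2*x).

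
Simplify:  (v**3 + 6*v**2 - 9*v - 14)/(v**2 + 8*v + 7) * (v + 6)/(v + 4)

(v**2 + 4*v - 12)/(v + 4)

Factor: v**3 + 6*v**2 - 9*v - 14 = (v + 1)*(v - 2)*(v + 7);  v**2 + 8*v + 7 = (v + 7)*(v + 1)
Cancel the common factors (v + 1), (v + 7).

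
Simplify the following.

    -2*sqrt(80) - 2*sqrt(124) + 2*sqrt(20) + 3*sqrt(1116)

2*sqrt(80) = 8*sqrt(5); 2*sqrt(124) = 4*sqrt(31); 2*sqrt(20) = 4*sqrt(5); 3*sqrt(1116) = 18*sqrt(31)

-4*sqrt(5) + 14*sqrt(31)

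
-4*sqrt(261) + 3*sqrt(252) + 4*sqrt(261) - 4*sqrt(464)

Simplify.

-16*sqrt(29) + 18*sqrt(7)

4*sqrt(261) = 12*sqrt(29); 3*sqrt(252) = 18*sqrt(7); 4*sqrt(261) = 12*sqrt(29); 4*sqrt(464) = 16*sqrt(29)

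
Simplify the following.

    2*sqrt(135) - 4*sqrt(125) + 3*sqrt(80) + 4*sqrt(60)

2*sqrt(135) = 6*sqrt(15); 4*sqrt(125) = 20*sqrt(5); 3*sqrt(80) = 12*sqrt(5); 4*sqrt(60) = 8*sqrt(15)

-8*sqrt(5) + 14*sqrt(15)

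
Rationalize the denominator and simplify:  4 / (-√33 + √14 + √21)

Group as (√14 + √21) - √33; multiply by (√14 + √21) + √33, then rationalise the remaining surd.

(-2*√33 + 26*√21 + 40*√14 + 42*√22)/293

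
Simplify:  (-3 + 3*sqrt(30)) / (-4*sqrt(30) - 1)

Multiply numerator and denominator by -1 + 4*sqrt(30).
Denominator becomes -479; numerator becomes -15*sqrt(30) + 363.

(-363 + 15*sqrt(30))/479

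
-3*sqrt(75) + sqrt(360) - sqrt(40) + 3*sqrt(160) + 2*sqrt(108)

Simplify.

-3*sqrt(3) + 16*sqrt(10)

3*sqrt(75) = 15*sqrt(3); sqrt(360) = 6*sqrt(10); sqrt(40) = 2*sqrt(10); 3*sqrt(160) = 12*sqrt(10); 2*sqrt(108) = 12*sqrt(3)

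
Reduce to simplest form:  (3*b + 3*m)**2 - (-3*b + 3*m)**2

Write as f((3*m),(3*b)) - f((3*m),-(3*b)) and expand.

36*b*m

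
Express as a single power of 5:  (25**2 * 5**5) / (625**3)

25**2 = 5**4; 5**5 = 5**5; 625**3 = 5**12
Combine exponents: 5**(-3)

5**(-3)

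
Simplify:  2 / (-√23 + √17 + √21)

(-30*√23 + 38*√21 + 54*√17 + 4*√8211)/1203

Group as (√17 + √21) - √23; multiply by (√17 + √21) + √23, then rationalise the remaining surd.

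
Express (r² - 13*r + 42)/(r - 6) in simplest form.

Factor: r² - 13*r + 42 = (r - 6)·(r - 7)
Cancel the common factor (r - 6).

r - 7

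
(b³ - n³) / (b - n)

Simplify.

b^3 - n^3 = (b - n)(b² + b*n + n²).

b² + b*n + n²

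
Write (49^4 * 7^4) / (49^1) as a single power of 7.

7^10

49^4 = 7^8; 7^4 = 7^4; 49^1 = 7^2
Combine exponents: 7^10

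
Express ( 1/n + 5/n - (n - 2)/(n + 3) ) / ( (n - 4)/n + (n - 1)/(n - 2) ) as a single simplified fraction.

(-n^3 + 10*n^2 + 2*n - 36)/(2*n^3 - n^2 - 13*n + 24)

Numerator: 1/n + 5/n - (n - 2)/(n + 3) = (-n^2 + 8*n + 18)/(n^2 + 3*n)
Denominator: (n - 4)/n + (n - 1)/(n - 2) = (2*n^2 - 7*n + 8)/(n^2 - 2*n)
Divide: ((-n^2 + 8*n + 18)/(n^2 + 3*n)) · ((n^2 - 2*n)/(2*n^2 - 7*n + 8)) = (-n^3 + 10*n^2 + 2*n - 36)/(2*n^3 - n^2 - 13*n + 24)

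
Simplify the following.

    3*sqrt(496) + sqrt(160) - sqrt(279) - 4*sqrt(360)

-20*sqrt(10) + 9*sqrt(31)

3*sqrt(496) = 12*sqrt(31); sqrt(160) = 4*sqrt(10); sqrt(279) = 3*sqrt(31); 4*sqrt(360) = 24*sqrt(10)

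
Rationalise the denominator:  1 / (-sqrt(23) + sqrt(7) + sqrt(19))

(-3*sqrt(23) + 11*sqrt(19) + 35*sqrt(7) + 2*sqrt(3059))/523

Group as (sqrt(7) + sqrt(19)) - sqrt(23); multiply by (sqrt(7) + sqrt(19)) + sqrt(23), then rationalise the remaining surd.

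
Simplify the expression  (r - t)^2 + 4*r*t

Expand the square and combine the 4*r*t term.

(r + t)^2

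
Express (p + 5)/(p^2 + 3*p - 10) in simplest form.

Factor: p^2 + 3*p - 10 = (p - 2)*(p + 5)
Cancel the common factor (p + 5).

1/(p - 2)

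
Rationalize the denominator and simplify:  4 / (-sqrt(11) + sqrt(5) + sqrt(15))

(-36*sqrt(11) + 4*sqrt(15) + 84*sqrt(5) + 40*sqrt(33))/219

Group as (sqrt(5) + sqrt(15)) - sqrt(11); multiply by (sqrt(5) + sqrt(15)) + sqrt(11), then rationalise the remaining surd.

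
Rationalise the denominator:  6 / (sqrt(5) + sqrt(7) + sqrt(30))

(-42*sqrt(7) - 48*sqrt(5) + 15*sqrt(42) + 27*sqrt(30))/46

Group as (sqrt(7) + sqrt(30)) + sqrt(5); multiply by (sqrt(7) + sqrt(30)) - sqrt(5), then rationalise the remaining surd.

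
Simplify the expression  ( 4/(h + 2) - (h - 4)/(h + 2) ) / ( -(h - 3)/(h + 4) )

Numerator: 4/(h + 2) - (h - 4)/(h + 2) = (-h + 8)/(h + 2)
Denominator: -(h - 3)/(h + 4) = (-h + 3)/(h + 4)
Divide: ((-h + 8)/(h + 2)) · ((h + 4)/(-h + 3)) = (h² - 4*h - 32)/(h² - h - 6)

(h² - 4*h - 32)/(h² - h - 6)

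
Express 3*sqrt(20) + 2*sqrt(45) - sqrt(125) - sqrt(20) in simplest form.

5*sqrt(5)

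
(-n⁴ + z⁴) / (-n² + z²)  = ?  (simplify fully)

-n⁴ + z⁴ factors as (-n + z)*(n + z)*(n² + z²).

n² + z²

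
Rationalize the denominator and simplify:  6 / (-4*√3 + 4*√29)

(3*√3 + 3*√29)/52

Multiply numerator and denominator by 4*√3 + 4*√29.
Denominator becomes 416; numerator becomes 24*√3 + 24*√29.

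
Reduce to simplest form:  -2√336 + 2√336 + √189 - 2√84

-√21

2√336 = 8*√21; 2√336 = 8*√21; √189 = 3*√21; 2√84 = 4*√21
Combine: (-8 + 8 + 3 - 4)·√21 = -√21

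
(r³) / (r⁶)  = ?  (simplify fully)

r^(-3)

Quotient: (r^-3)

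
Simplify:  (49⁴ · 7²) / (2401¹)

7^6

49⁴ = 7^8; 7² = 7^2; 2401¹ = 7^4
Combine exponents: 7^6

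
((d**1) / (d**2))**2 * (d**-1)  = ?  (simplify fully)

Inside the bracket: (d**-1)
Raise to the power 2: (d**-2)
Multiply by (d**-1): add exponents.

d**(-3)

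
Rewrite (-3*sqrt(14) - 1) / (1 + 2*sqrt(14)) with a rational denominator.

Multiply numerator and denominator by -2*sqrt(14) + 1.
Denominator becomes -55; numerator becomes -sqrt(14) + 83.

(-83 + sqrt(14))/55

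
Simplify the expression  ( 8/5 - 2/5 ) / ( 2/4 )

12/5

Numerator: 8/5 - 2/5 = 6/5
Denominator: 2/4 = 1/2
Divide: (6/5) · (2) = 12/5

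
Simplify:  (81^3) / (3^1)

3^11

81^3 = 3^12; 3^1 = 3^1
Combine exponents: 3^11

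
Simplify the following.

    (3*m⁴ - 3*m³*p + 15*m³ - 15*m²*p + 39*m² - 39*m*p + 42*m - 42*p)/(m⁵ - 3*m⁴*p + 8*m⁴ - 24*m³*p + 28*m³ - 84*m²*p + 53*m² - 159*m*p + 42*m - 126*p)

(-3*m + 3*p)/(-m² + 3*m*p - 3*m + 9*p)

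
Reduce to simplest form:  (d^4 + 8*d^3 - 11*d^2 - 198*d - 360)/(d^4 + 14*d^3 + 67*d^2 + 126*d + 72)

(d - 5)/(d + 1)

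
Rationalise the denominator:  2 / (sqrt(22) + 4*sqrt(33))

Multiply numerator and denominator by -4*sqrt(33) + sqrt(22).
Denominator becomes -506; numerator becomes -8*sqrt(33) + 2*sqrt(22).

(-sqrt(22) + 4*sqrt(33))/253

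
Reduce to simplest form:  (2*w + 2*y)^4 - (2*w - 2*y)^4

Only the odd-power cross terms survive.

128*w*y*(w^2 + y^2)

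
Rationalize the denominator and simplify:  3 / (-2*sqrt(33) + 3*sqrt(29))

Multiply numerator and denominator by 2*sqrt(33) + 3*sqrt(29).
Denominator becomes 129; numerator becomes 6*sqrt(33) + 9*sqrt(29).

(2*sqrt(33) + 3*sqrt(29))/43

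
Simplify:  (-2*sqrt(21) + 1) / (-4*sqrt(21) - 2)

Multiply numerator and denominator by -2 + 4*sqrt(21).
Denominator becomes -332; numerator becomes -170 + 8*sqrt(21).

(-4*sqrt(21) + 85)/166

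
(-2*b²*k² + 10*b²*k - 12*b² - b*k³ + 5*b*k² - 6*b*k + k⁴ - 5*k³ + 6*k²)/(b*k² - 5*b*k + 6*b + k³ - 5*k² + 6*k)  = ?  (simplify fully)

-2*b + k

Factor: -2*b²*k² + 10*b²*k - 12*b² - b*k³ + 5*b*k² - 6*b*k + k⁴ - 5*k³ + 6*k² = (-2*b + k)·(k - 2)·(b + k)·(k - 3);  b*k² - 5*b*k + 6*b + k³ - 5*k² + 6*k = (k - 2)·(b + k)·(k - 3)
Cancel the common factors (k - 3), (b + k), (k - 2).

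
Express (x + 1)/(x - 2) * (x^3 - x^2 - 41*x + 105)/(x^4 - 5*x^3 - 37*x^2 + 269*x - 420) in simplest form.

Factor: x^3 - x^2 - 41*x + 105 = (x + 7)*(x - 5)*(x - 3);  x^4 - 5*x^3 - 37*x^2 + 269*x - 420 = (x - 3)*(x - 5)*(x + 7)*(x - 4)
Cancel the common factors (x - 5), (x - 3), (x + 7).

(x + 1)/(x^2 - 6*x + 8)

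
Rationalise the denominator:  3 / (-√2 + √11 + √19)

Group as (√11 + √19) - √2; multiply by (√11 + √19) + √2, then rationalise the remaining surd.

(-42*√2 - 9*√19 + 15*√11 + 3*√418)/26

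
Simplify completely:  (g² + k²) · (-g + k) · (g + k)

-g⁴ + k⁴

(k+g)(k-g) = -g² + k²; continue pairing.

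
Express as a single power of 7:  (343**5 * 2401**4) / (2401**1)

7**27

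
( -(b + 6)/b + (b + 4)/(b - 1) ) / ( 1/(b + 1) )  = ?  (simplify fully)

Numerator: -(b + 6)/b + (b + 4)/(b - 1) = (-b + 6)/(b² - b)
Denominator: 1/(b + 1) = 1/(b + 1)
Divide: ((-b + 6)/(b² - b)) · (b + 1) = (-b² + 5*b + 6)/(b² - b)

(-b² + 5*b + 6)/(b² - b)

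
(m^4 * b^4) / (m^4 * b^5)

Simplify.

1/b

Quotient: (b^-1)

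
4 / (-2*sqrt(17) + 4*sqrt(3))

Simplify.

(-2*sqrt(17) - 4*sqrt(3))/5

Multiply numerator and denominator by 4*sqrt(3) + 2*sqrt(17).
Denominator becomes -20; numerator becomes 16*sqrt(3) + 8*sqrt(17).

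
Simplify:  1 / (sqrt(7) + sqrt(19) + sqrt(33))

(-2*sqrt(4389) - 7*sqrt(33) + 21*sqrt(19) + 45*sqrt(7))/483

Group as (sqrt(7) + sqrt(19)) + sqrt(33); multiply by (sqrt(7) + sqrt(19)) - sqrt(33), then rationalise the remaining surd.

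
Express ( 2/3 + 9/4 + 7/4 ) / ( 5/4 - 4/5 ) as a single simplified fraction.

280/27

Numerator: 2/3 + 9/4 + 7/4 = 14/3
Denominator: 5/4 - 4/5 = 9/20
Divide: (14/3) · (20/9) = 280/27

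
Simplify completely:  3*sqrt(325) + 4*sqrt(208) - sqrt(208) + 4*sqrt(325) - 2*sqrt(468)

35*sqrt(13)

3*sqrt(325) = 15*sqrt(13); 4*sqrt(208) = 16*sqrt(13); sqrt(208) = 4*sqrt(13); 4*sqrt(325) = 20*sqrt(13); 2*sqrt(468) = 12*sqrt(13)
Combine: (15 + 16 - 4 + 20 - 12)·sqrt(13) = 35*sqrt(13)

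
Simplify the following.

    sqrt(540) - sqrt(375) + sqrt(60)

sqrt(540) = 6*sqrt(15); sqrt(375) = 5*sqrt(15); sqrt(60) = 2*sqrt(15)
Combine: (6 - 5 + 2)·sqrt(15) = 3*sqrt(15)

3*sqrt(15)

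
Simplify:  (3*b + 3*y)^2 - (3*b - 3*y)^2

36*b*y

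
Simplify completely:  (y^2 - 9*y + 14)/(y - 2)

y - 7

Factor: y^2 - 9*y + 14 = (y - 2)*(y - 7)
Cancel the common factor (y - 2).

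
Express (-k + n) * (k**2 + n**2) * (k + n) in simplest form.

-k**4 + n**4

Pair the conjugate factors: (n+k)(n-k) = -k**2 + n**2, then repeat with the next factor.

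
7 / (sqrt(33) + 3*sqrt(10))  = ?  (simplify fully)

Multiply numerator and denominator by -3*sqrt(10) + sqrt(33).
Denominator becomes -57; numerator becomes -21*sqrt(10) + 7*sqrt(33).

(-7*sqrt(33) + 21*sqrt(10))/57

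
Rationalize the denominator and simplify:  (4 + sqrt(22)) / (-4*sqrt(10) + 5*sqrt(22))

(8*sqrt(10) + 4*sqrt(55) + 10*sqrt(22) + 55)/195

Multiply numerator and denominator by 4*sqrt(10) + 5*sqrt(22).
Denominator becomes 390; numerator becomes 16*sqrt(10) + 8*sqrt(55) + 20*sqrt(22) + 110.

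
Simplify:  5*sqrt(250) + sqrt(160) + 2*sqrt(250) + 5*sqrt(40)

49*sqrt(10)

5*sqrt(250) = 25*sqrt(10); sqrt(160) = 4*sqrt(10); 2*sqrt(250) = 10*sqrt(10); 5*sqrt(40) = 10*sqrt(10)
Combine: (25 + 4 + 10 + 10)·sqrt(10) = 49*sqrt(10)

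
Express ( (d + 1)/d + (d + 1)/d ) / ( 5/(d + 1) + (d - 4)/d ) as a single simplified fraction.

Numerator: (d + 1)/d + (d + 1)/d = (2*d + 2)/d
Denominator: 5/(d + 1) + (d - 4)/d = (d² + 2*d - 4)/(d² + d)
Divide: ((2*d + 2)/d) · ((d² + d)/(d² + 2*d - 4)) = (2*d² + 4*d + 2)/(d² + 2*d - 4)

(2*d² + 4*d + 2)/(d² + 2*d - 4)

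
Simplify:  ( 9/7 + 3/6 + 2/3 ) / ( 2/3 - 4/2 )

-103/56

Numerator: 9/7 + 3/6 + 2/3 = 103/42
Denominator: 2/3 - 4/2 = -4/3
Divide: (103/42) · (-3/4) = -103/56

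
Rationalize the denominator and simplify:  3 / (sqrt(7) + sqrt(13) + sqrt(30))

(-sqrt(2730) - 5*sqrt(30) + 12*sqrt(13) + 18*sqrt(7))/44

Group as (sqrt(7) + sqrt(13)) + sqrt(30); multiply by (sqrt(7) + sqrt(13)) - sqrt(30), then rationalise the remaining surd.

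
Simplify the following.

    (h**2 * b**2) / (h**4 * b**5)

Quotient: (h**-2) * (b**-3)

1/(b**3*h**2)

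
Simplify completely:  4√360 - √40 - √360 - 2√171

4√360 = 24*√10; √40 = 2*√10; √360 = 6*√10; 2√171 = 6*√19

-6*√19 + 16*√10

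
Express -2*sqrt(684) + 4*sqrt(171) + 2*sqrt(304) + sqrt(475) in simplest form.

2*sqrt(684) = 12*sqrt(19); 4*sqrt(171) = 12*sqrt(19); 2*sqrt(304) = 8*sqrt(19); sqrt(475) = 5*sqrt(19)
Combine: (-12 + 12 + 8 + 5)·sqrt(19) = 13*sqrt(19)

13*sqrt(19)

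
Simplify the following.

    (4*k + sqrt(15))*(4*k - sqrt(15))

16*k^2 - 15

Difference of squares with P = 4*k, Q = sqrt(15).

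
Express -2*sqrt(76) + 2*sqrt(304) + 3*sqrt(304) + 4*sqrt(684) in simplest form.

2*sqrt(76) = 4*sqrt(19); 2*sqrt(304) = 8*sqrt(19); 3*sqrt(304) = 12*sqrt(19); 4*sqrt(684) = 24*sqrt(19)
Combine: (-4 + 8 + 12 + 24)·sqrt(19) = 40*sqrt(19)

40*sqrt(19)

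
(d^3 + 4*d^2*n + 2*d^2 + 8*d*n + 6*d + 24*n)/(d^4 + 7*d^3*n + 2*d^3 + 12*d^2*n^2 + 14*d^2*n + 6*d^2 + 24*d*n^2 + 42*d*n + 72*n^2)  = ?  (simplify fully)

1/(d + 3*n)

Factor: d^3 + 4*d^2*n + 2*d^2 + 8*d*n + 6*d + 24*n = (d^2 + 2*d + 6)*(d + 4*n);  d^4 + 7*d^3*n + 2*d^3 + 12*d^2*n^2 + 14*d^2*n + 6*d^2 + 24*d*n^2 + 42*d*n + 72*n^2 = (d^2 + 2*d + 6)*(d + 3*n)*(d + 4*n)
Cancel the common factors (d^2 + 2*d + 6), (d + 4*n).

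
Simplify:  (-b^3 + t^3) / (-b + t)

b^2 + b*t + t^2

Apply the difference-of-cubes factorisation and cancel (-b + t).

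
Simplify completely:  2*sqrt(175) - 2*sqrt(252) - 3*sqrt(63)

2*sqrt(175) = 10*sqrt(7); 2*sqrt(252) = 12*sqrt(7); 3*sqrt(63) = 9*sqrt(7)
Combine: (10 - 12 - 9)·sqrt(7) = -11*sqrt(7)

-11*sqrt(7)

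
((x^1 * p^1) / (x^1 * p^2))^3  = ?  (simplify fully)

Inside the bracket: (p^-1)
Raise to the power 3: (p^-3)

p^(-3)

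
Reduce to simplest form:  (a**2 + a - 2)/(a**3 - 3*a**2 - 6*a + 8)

Factor: a**2 + a - 2 = (a + 2)*(a - 1);  a**3 - 3*a**2 - 6*a + 8 = (a - 4)*(a + 2)*(a - 1)
Cancel the common factors (a - 1), (a + 2).

1/(a - 4)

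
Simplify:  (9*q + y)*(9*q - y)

81*q**2 - y**2

(9*q)**2 - (y)**2 = 81*q**2 - y**2.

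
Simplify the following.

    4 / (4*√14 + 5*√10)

(-8*√14 + 10*√10)/13

Multiply numerator and denominator by -4*√14 + 5*√10.
Denominator becomes 26; numerator becomes -16*√14 + 20*√10.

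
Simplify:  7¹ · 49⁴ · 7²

7¹ = 7^1; 49⁴ = 7^8; 7² = 7^2
Combine exponents: 7^11

7^11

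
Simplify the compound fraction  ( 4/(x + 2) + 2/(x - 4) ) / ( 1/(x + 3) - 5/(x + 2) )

Numerator: 4/(x + 2) + 2/(x - 4) = (6*x - 12)/(x^2 - 2*x - 8)
Denominator: 1/(x + 3) - 5/(x + 2) = (-4*x - 13)/(x^2 + 5*x + 6)
Divide: ((6*x - 12)/(x^2 - 2*x - 8)) · ((x^2 + 5*x + 6)/(-4*x - 13)) = (-6*x^2 - 6*x + 36)/(4*x^2 - 3*x - 52)

(-6*x^2 - 6*x + 36)/(4*x^2 - 3*x - 52)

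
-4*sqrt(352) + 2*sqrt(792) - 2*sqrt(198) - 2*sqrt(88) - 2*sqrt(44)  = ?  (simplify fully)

4*sqrt(352) = 16*sqrt(22); 2*sqrt(792) = 12*sqrt(22); 2*sqrt(198) = 6*sqrt(22); 2*sqrt(88) = 4*sqrt(22); 2*sqrt(44) = 4*sqrt(11)

-14*sqrt(22) - 4*sqrt(11)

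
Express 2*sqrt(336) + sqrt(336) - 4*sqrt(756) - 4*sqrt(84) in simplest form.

-20*sqrt(21)

2*sqrt(336) = 8*sqrt(21); sqrt(336) = 4*sqrt(21); 4*sqrt(756) = 24*sqrt(21); 4*sqrt(84) = 8*sqrt(21)
Combine: (8 + 4 - 24 - 8)·sqrt(21) = -20*sqrt(21)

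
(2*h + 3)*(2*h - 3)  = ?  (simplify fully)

4*h^2 - 9

(2*h)^2 - (3)^2 = 4*h^2 - 9.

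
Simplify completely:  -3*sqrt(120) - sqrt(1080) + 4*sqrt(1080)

3*sqrt(120) = 6*sqrt(30); sqrt(1080) = 6*sqrt(30); 4*sqrt(1080) = 24*sqrt(30)
Combine: (-6 - 6 + 24)·sqrt(30) = 12*sqrt(30)

12*sqrt(30)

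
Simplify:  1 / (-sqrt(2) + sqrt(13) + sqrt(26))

Group as (sqrt(13) + sqrt(26)) - sqrt(2); multiply by (sqrt(13) + sqrt(26)) + sqrt(2), then rationalise the remaining surd.

(-15*sqrt(13) - 52 + 37*sqrt(2) + 11*sqrt(26))/17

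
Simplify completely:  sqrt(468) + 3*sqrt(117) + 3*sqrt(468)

sqrt(468) = 6*sqrt(13); 3*sqrt(117) = 9*sqrt(13); 3*sqrt(468) = 18*sqrt(13)
Combine: (6 + 9 + 18)·sqrt(13) = 33*sqrt(13)

33*sqrt(13)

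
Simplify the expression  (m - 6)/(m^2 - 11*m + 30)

Factor: m^2 - 11*m + 30 = (m - 5)*(m - 6)
Cancel the common factor (m - 6).

1/(m - 5)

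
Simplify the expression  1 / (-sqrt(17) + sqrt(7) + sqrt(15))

(-5*sqrt(17) + 9*sqrt(15) + 25*sqrt(7) + 2*sqrt(1785))/395

Group as (sqrt(7) + sqrt(15)) - sqrt(17); multiply by (sqrt(7) + sqrt(15)) + sqrt(17), then rationalise the remaining surd.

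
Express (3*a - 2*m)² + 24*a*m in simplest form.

Expanding gives 9*a² + 12*a*m + 4*m², a perfect square.

(3*a + 2*m)²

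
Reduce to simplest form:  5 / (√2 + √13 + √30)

Group as (√2 + √30) + √13; multiply by (√2 + √30) - √13, then rationalise the remaining surd.

(-95*√13 - 205*√2 + 20*√195 + 75*√30)/121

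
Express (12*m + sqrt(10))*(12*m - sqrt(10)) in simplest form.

144*m^2 - 10

(12*m)^2 - (sqrt(10))^2 = 144*m^2 - 10.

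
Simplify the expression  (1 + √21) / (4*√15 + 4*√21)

(-3*√35 - √15 + √21 + 21)/24

Multiply numerator and denominator by -4*√15 + 4*√21.
Denominator becomes 96; numerator becomes -12*√35 - 4*√15 + 4*√21 + 84.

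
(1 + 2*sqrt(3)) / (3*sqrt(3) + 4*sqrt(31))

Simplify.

Multiply numerator and denominator by -4*sqrt(31) + 3*sqrt(3).
Denominator becomes -469; numerator becomes -8*sqrt(93) - 4*sqrt(31) + 3*sqrt(3) + 18.

(-18 - 3*sqrt(3) + 4*sqrt(31) + 8*sqrt(93))/469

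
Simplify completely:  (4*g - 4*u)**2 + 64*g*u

16*(g + u)**2

Expanding gives 16*g**2 + 32*g*u + 16*u**2, a perfect square.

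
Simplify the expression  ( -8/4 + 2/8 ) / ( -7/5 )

5/4

Numerator: -8/4 + 2/8 = -7/4
Denominator: -7/5 = -7/5
Divide: (-7/4) · (-5/7) = 5/4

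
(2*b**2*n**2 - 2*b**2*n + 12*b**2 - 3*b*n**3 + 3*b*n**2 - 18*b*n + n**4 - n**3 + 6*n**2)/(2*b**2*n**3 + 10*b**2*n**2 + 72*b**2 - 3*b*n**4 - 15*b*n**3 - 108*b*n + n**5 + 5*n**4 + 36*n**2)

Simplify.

Factor: 2*b**2*n**2 - 2*b**2*n + 12*b**2 - 3*b*n**3 + 3*b*n**2 - 18*b*n + n**4 - n**3 + 6*n**2 = (-2*b + n)*(-b + n)*(n**2 - n + 6);  2*b**2*n**3 + 10*b**2*n**2 + 72*b**2 - 3*b*n**4 - 15*b*n**3 - 108*b*n + n**5 + 5*n**4 + 36*n**2 = (-b + n)*(-2*b + n)*(n**2 - n + 6)*(n + 6)
Cancel the common factors (n**2 - n + 6), (-b + n), (-2*b + n).

1/(n + 6)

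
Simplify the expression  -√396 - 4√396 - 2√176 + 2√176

√396 = 6*√11; 4√396 = 24*√11; 2√176 = 8*√11; 2√176 = 8*√11
Combine: (-6 - 24 - 8 + 8)·√11 = -30*√11

-30*√11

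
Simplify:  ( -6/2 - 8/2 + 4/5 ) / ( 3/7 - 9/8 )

Numerator: -6/2 - 8/2 + 4/5 = -31/5
Denominator: 3/7 - 9/8 = -39/56
Divide: (-31/5) · (-56/39) = 1736/195

1736/195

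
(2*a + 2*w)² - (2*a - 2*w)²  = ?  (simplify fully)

Binomially expand both and collect terms in (2*a), (2*w).

16*a*w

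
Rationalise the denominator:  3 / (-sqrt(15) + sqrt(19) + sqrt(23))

Group as (sqrt(19) + sqrt(23)) - sqrt(15); multiply by (sqrt(19) + sqrt(23)) + sqrt(15), then rationalise the remaining surd.

(-81*sqrt(15) + 33*sqrt(23) + 57*sqrt(19) + 6*sqrt(6555))/1019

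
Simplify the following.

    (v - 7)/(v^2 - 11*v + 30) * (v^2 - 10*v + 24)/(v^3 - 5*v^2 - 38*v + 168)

Factor: v^2 - 11*v + 30 = (v - 6)*(v - 5);  v^2 - 10*v + 24 = (v - 4)*(v - 6);  v^3 - 5*v^2 - 38*v + 168 = (v + 6)*(v - 4)*(v - 7)
Cancel the common factors (v - 6), (v - 4), (v - 7).

1/(v^2 + v - 30)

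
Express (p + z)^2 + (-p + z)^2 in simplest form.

2*p^2 + 2*z^2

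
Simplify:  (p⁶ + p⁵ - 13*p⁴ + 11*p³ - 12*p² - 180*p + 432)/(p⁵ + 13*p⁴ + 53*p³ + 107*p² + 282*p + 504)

(p² - 5*p + 6)/(p + 7)

Factor: p⁶ + p⁵ - 13*p⁴ + 11*p³ - 12*p² - 180*p + 432 = (p + 3)·(p² - p + 6)·(p - 3)·(p - 2)·(p + 4);  p⁵ + 13*p⁴ + 53*p³ + 107*p² + 282*p + 504 = (p + 7)·(p + 4)·(p + 3)·(p² - p + 6)
Cancel the common factors (p² - p + 6), (p + 3), (p + 4).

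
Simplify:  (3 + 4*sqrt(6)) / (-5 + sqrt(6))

Multiply numerator and denominator by -5 - sqrt(6).
Denominator becomes 19; numerator becomes -23*sqrt(6) - 39.

(-23*sqrt(6) - 39)/19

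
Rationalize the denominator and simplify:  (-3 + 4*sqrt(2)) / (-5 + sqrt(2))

Multiply numerator and denominator by -5 - sqrt(2).
Denominator becomes 23; numerator becomes -17*sqrt(2) + 7.

(-17*sqrt(2) + 7)/23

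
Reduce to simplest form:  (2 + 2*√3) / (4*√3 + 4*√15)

(-3 - √3 + √15 + 3*√5)/24

Multiply numerator and denominator by -4*√15 + 4*√3.
Denominator becomes -192; numerator becomes -24*√5 - 8*√15 + 8*√3 + 24.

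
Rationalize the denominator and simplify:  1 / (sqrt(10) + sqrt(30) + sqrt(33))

(-60*sqrt(11) + 7*sqrt(33) + 13*sqrt(30) + 53*sqrt(10))/1151

Group as (sqrt(10) + sqrt(33)) + sqrt(30); multiply by (sqrt(10) + sqrt(33)) - sqrt(30), then rationalise the remaining surd.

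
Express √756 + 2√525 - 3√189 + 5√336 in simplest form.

√756 = 6*√21; 2√525 = 10*√21; 3√189 = 9*√21; 5√336 = 20*√21
Combine: (6 + 10 - 9 + 20)·√21 = 27*√21

27*√21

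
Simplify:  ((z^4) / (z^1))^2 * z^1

z^7

Inside the bracket: z^3
Raise to the power 2: z^6
Multiply by z^1: add exponents.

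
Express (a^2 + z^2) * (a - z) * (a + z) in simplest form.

Pair the conjugate factors: (a+z)(a-z) = a^2 - z^2, then repeat with the next factor.

a^4 - z^4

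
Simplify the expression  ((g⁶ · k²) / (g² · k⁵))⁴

Inside the bracket: g⁴ · (k^-3)
Raise to the power 4: g^16 · (k^-12)

g^16/k^12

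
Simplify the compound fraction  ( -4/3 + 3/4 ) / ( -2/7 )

49/24

Numerator: -4/3 + 3/4 = -7/12
Denominator: -2/7 = -2/7
Divide: (-7/12) · (-7/2) = 49/24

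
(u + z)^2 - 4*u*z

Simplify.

(u - z)^2

Expanding gives u^2 - 2*u*z + z^2, a perfect square.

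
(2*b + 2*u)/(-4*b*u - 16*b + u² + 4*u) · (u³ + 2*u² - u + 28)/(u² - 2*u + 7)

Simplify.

(2*b + 2*u)/(-4*b + u)

Factor: 2*b + 2*u = 2·(b + u);  -4*b*u - 16*b + u² + 4*u = (u + 4)·(-4*b + u);  u³ + 2*u² - u + 28 = (u² - 2*u + 7)·(u + 4)
Cancel the common factors (u² - 2*u + 7), (u + 4).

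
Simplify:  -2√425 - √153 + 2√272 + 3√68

√17

2√425 = 10*√17; √153 = 3*√17; 2√272 = 8*√17; 3√68 = 6*√17
Combine: (-10 - 3 + 8 + 6)·√17 = √17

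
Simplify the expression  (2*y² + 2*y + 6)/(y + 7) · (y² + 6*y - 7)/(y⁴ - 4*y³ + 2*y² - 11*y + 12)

Factor: 2*y² + 2*y + 6 = 2·(y² + y + 3);  y² + 6*y - 7 = (y + 7)·(y - 1);  y⁴ - 4*y³ + 2*y² - 11*y + 12 = (y - 1)·(y² + y + 3)·(y - 4)
Cancel the common factors (y² + y + 3), (y - 1), (y + 7).

2/(y - 4)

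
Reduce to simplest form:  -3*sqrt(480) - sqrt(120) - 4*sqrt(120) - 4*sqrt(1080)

-46*sqrt(30)

3*sqrt(480) = 12*sqrt(30); sqrt(120) = 2*sqrt(30); 4*sqrt(120) = 8*sqrt(30); 4*sqrt(1080) = 24*sqrt(30)
Combine: (-12 - 2 - 8 - 24)·sqrt(30) = -46*sqrt(30)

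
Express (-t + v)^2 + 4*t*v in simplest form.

(t + v)^2

After expansion: t^2 + 2*t*v + v^2 — a perfect-square trinomial.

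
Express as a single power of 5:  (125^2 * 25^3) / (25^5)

125^2 = 5^6; 25^3 = 5^6; 25^5 = 5^10
Combine exponents: 5^2

5^2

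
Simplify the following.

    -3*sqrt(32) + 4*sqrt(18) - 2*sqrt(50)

3*sqrt(32) = 12*sqrt(2); 4*sqrt(18) = 12*sqrt(2); 2*sqrt(50) = 10*sqrt(2)
Combine: (-12 + 12 - 10)·sqrt(2) = -10*sqrt(2)

-10*sqrt(2)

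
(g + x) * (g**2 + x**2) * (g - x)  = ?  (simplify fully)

g**4 - x**4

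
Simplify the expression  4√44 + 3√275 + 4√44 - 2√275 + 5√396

4√44 = 8*√11; 3√275 = 15*√11; 4√44 = 8*√11; 2√275 = 10*√11; 5√396 = 30*√11
Combine: (8 + 15 + 8 - 10 + 30)·√11 = 51*√11

51*√11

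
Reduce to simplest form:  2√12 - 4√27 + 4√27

4*√3

2√12 = 4*√3; 4√27 = 12*√3; 4√27 = 12*√3
Combine: (4 - 12 + 12)·√3 = 4*√3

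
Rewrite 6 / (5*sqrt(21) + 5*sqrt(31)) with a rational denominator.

(-3*sqrt(21) + 3*sqrt(31))/25

Multiply numerator and denominator by -5*sqrt(31) + 5*sqrt(21).
Denominator becomes -250; numerator becomes -30*sqrt(31) + 30*sqrt(21).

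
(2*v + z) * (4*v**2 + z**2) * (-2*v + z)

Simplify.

(z+(2*v))(z-(2*v)) = -4*v**2 + z**2; continue pairing.

-16*v**4 + z**4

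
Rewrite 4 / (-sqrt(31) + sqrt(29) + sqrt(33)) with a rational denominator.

(-124*sqrt(31) + 108*sqrt(33) + 140*sqrt(29) + 8*sqrt(29667))/2867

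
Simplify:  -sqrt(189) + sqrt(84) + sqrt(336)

3*sqrt(21)

sqrt(189) = 3*sqrt(21); sqrt(84) = 2*sqrt(21); sqrt(336) = 4*sqrt(21)
Combine: (-3 + 2 + 4)·sqrt(21) = 3*sqrt(21)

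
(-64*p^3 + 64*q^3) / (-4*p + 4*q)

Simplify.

16*p^2 + 16*p*q + 16*q^2

(4*q)^3 - (4*p)^3 = (-4*p + 4*q)(16*p^2 + 16*p*q + 16*q^2).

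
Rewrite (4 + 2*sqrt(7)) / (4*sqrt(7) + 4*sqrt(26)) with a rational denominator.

(-7 - 2*sqrt(7) + 2*sqrt(26) + sqrt(182))/38

Multiply numerator and denominator by -4*sqrt(26) + 4*sqrt(7).
Denominator becomes -304; numerator becomes -8*sqrt(182) - 16*sqrt(26) + 16*sqrt(7) + 56.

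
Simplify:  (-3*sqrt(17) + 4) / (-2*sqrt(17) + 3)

Multiply numerator and denominator by 3 + 2*sqrt(17).
Denominator becomes -59; numerator becomes -90 - sqrt(17).

(sqrt(17) + 90)/59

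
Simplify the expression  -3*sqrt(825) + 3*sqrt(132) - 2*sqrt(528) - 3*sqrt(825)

3*sqrt(825) = 15*sqrt(33); 3*sqrt(132) = 6*sqrt(33); 2*sqrt(528) = 8*sqrt(33); 3*sqrt(825) = 15*sqrt(33)
Combine: (-15 + 6 - 8 - 15)·sqrt(33) = -32*sqrt(33)

-32*sqrt(33)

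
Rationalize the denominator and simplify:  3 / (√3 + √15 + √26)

(-9*√130 - 12*√26 + 21*√15 + 57*√3)/58

Group as (√3 + √15) + √26; multiply by (√3 + √15) - √26, then rationalise the remaining surd.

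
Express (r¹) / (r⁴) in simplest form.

Quotient: (r^-3)

r^(-3)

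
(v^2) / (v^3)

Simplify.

1/v

Quotient: (v^-1)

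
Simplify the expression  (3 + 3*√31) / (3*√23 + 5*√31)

(-9*√713 - 9*√23 + 15*√31 + 465)/568

Multiply numerator and denominator by -3*√23 + 5*√31.
Denominator becomes 568; numerator becomes -9*√713 - 9*√23 + 15*√31 + 465.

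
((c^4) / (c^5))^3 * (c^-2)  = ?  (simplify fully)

Inside the bracket: (c^-1)
Raise to the power 3: (c^-3)
Multiply by (c^-2): add exponents.

c^(-5)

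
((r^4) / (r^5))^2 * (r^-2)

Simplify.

r^(-4)

Inside the bracket: (r^-1)
Raise to the power 2: (r^-2)
Multiply by (r^-2): add exponents.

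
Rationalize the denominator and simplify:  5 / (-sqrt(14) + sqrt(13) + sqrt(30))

(-145*sqrt(14) - 15*sqrt(30) + 155*sqrt(13) + 20*sqrt(1365))/719

Group as (sqrt(13) + sqrt(30)) - sqrt(14); multiply by (sqrt(13) + sqrt(30)) + sqrt(14), then rationalise the remaining surd.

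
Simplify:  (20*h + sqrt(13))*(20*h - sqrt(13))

400*h^2 - 13

(20*h)^2 - (sqrt(13))^2 = 400*h^2 - 13.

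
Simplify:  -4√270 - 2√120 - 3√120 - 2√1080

4√270 = 12*√30; 2√120 = 4*√30; 3√120 = 6*√30; 2√1080 = 12*√30
Combine: (-12 - 4 - 6 - 12)·√30 = -34*√30

-34*√30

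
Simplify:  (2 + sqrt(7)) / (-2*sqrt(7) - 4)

Multiply numerator and denominator by -4 + 2*sqrt(7).
Denominator becomes -12; numerator becomes 6.

-1/2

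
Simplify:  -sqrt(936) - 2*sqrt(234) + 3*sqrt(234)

-3*sqrt(26)

sqrt(936) = 6*sqrt(26); 2*sqrt(234) = 6*sqrt(26); 3*sqrt(234) = 9*sqrt(26)
Combine: (-6 - 6 + 9)·sqrt(26) = -3*sqrt(26)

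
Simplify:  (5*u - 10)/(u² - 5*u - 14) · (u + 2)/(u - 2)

Factor: 5*u - 10 = 5·(u - 2);  u² - 5*u - 14 = (u - 7)·(u + 2)
Cancel the common factors (u + 2), (u - 2).

5/(u - 7)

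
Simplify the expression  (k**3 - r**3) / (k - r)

Apply the difference-of-cubes factorisation and cancel (k - r).

k**2 + k*r + r**2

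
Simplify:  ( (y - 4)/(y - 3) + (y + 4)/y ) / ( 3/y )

(2*y^2 - 3*y - 12)/(3*y - 9)

Numerator: (y - 4)/(y - 3) + (y + 4)/y = (2*y^2 - 3*y - 12)/(y^2 - 3*y)
Denominator: 3/y = 3/y
Divide: ((2*y^2 - 3*y - 12)/(y^2 - 3*y)) · (y/3) = (2*y^2 - 3*y - 12)/(3*y - 9)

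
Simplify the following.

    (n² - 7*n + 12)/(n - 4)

n - 3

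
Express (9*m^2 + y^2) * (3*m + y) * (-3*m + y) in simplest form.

-81*m^4 + y^4

Pair the conjugate factors: (y+(3*m))(y-(3*m)) = -9*m^2 + y^2, then repeat with the next factor.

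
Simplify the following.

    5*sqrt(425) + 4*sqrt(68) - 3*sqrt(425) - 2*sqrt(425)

8*sqrt(17)

5*sqrt(425) = 25*sqrt(17); 4*sqrt(68) = 8*sqrt(17); 3*sqrt(425) = 15*sqrt(17); 2*sqrt(425) = 10*sqrt(17)
Combine: (25 + 8 - 15 - 10)·sqrt(17) = 8*sqrt(17)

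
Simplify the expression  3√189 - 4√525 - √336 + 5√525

3√189 = 9*√21; 4√525 = 20*√21; √336 = 4*√21; 5√525 = 25*√21
Combine: (9 - 20 - 4 + 25)·√21 = 10*√21

10*√21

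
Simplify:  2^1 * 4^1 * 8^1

2^6

2^1 = 2^1; 4^1 = 2^2; 8^1 = 2^3
Combine exponents: 2^6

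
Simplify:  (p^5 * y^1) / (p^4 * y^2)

p/y

Quotient: p^1 * (y^-1)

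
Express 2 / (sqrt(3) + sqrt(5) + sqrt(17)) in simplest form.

Group as (sqrt(5) + sqrt(17)) + sqrt(3); multiply by (sqrt(5) + sqrt(17)) - sqrt(3), then rationalise the remaining surd.

(-30*sqrt(5) - 38*sqrt(3) + 4*sqrt(255) + 18*sqrt(17))/21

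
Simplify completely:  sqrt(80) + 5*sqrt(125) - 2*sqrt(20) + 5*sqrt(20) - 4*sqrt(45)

23*sqrt(5)

sqrt(80) = 4*sqrt(5); 5*sqrt(125) = 25*sqrt(5); 2*sqrt(20) = 4*sqrt(5); 5*sqrt(20) = 10*sqrt(5); 4*sqrt(45) = 12*sqrt(5)
Combine: (4 + 25 - 4 + 10 - 12)·sqrt(5) = 23*sqrt(5)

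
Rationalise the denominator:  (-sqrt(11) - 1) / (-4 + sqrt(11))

3 + sqrt(11)

Multiply numerator and denominator by -4 - sqrt(11).
Denominator becomes 5; numerator becomes 15 + 5*sqrt(11).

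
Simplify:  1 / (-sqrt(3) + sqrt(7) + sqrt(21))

Group as (sqrt(7) + sqrt(21)) - sqrt(3); multiply by (sqrt(7) + sqrt(21)) + sqrt(3), then rationalise the remaining surd.

(-17*sqrt(7) - 42 + 25*sqrt(3) + 11*sqrt(21))/37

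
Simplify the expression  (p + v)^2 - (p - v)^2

Only the odd-power cross terms survive.

4*p*v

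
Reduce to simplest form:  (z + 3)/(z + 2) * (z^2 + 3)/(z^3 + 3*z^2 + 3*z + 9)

1/(z + 2)

Factor: z^3 + 3*z^2 + 3*z + 9 = (z + 3)*(z^2 + 3)
Cancel the common factors (z^2 + 3), (z + 3).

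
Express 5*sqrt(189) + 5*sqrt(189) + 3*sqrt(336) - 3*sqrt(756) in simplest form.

5*sqrt(189) = 15*sqrt(21); 5*sqrt(189) = 15*sqrt(21); 3*sqrt(336) = 12*sqrt(21); 3*sqrt(756) = 18*sqrt(21)
Combine: (15 + 15 + 12 - 18)·sqrt(21) = 24*sqrt(21)

24*sqrt(21)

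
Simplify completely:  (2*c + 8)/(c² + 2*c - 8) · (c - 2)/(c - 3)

2/(c - 3)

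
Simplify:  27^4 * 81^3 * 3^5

27^4 = 3^12; 81^3 = 3^12; 3^5 = 3^5
Combine exponents: 3^29

3^29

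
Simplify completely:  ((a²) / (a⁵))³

a^(-9)

Inside the bracket: (a^-3)
Raise to the power 3: (a^-9)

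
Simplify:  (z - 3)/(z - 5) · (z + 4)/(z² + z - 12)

1/(z - 5)

Factor: z² + z - 12 = (z - 3)·(z + 4)
Cancel the common factors (z + 4), (z - 3).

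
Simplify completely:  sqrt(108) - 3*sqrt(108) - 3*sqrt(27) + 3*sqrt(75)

-6*sqrt(3)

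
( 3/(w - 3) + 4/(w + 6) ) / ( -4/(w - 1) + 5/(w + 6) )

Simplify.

Numerator: 3/(w - 3) + 4/(w + 6) = (7*w + 6)/(w² + 3*w - 18)
Denominator: -4/(w - 1) + 5/(w + 6) = (w - 29)/(w² + 5*w - 6)
Divide: ((7*w + 6)/(w² + 3*w - 18)) · ((w² + 5*w - 6)/(w - 29)) = (7*w² - w - 6)/(w² - 32*w + 87)

(7*w² - w - 6)/(w² - 32*w + 87)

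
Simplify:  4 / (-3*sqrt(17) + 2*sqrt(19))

(-12*sqrt(17) - 8*sqrt(19))/77

Multiply numerator and denominator by 2*sqrt(19) + 3*sqrt(17).
Denominator becomes -77; numerator becomes 8*sqrt(19) + 12*sqrt(17).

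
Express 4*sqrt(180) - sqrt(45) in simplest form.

21*sqrt(5)

4*sqrt(180) = 24*sqrt(5); sqrt(45) = 3*sqrt(5)
Combine: (24 - 3)·sqrt(5) = 21*sqrt(5)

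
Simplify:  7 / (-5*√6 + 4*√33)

(5*√6 + 4*√33)/54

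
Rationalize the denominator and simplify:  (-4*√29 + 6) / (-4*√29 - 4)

Multiply numerator and denominator by -4 + 4*√29.
Denominator becomes -448; numerator becomes -488 + 40*√29.

(-5*√29 + 61)/56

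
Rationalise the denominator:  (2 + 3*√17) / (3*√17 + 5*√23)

(-153 - 6*√17 + 10*√23 + 15*√391)/422

Multiply numerator and denominator by -5*√23 + 3*√17.
Denominator becomes -422; numerator becomes -15*√391 - 10*√23 + 6*√17 + 153.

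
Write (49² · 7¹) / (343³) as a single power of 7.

49² = 7^4; 7¹ = 7^1; 343³ = 7^9
Combine exponents: 7^(-4)

7^(-4)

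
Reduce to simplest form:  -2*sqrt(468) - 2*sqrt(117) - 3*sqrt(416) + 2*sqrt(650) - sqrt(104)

-18*sqrt(13) - 4*sqrt(26)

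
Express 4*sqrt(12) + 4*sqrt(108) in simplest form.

32*sqrt(3)

4*sqrt(12) = 8*sqrt(3); 4*sqrt(108) = 24*sqrt(3)
Combine: (8 + 24)·sqrt(3) = 32*sqrt(3)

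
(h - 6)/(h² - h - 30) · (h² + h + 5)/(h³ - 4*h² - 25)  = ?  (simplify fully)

1/(h² - 25)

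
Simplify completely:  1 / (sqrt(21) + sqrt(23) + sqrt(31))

Group as (sqrt(23) + sqrt(31)) + sqrt(21); multiply by (sqrt(23) + sqrt(31)) - sqrt(21), then rationalise the remaining surd.

(-2*sqrt(14973) + 13*sqrt(31) + 29*sqrt(23) + 33*sqrt(21))/1763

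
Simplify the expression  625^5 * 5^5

625^5 = 5^20; 5^5 = 5^5
Combine exponents: 5^25

5^25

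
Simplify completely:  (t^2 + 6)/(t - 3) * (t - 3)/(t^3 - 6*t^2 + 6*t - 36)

1/(t - 6)

Factor: t^3 - 6*t^2 + 6*t - 36 = (t^2 + 6)*(t - 6)
Cancel the common factors (t^2 + 6), (t - 3).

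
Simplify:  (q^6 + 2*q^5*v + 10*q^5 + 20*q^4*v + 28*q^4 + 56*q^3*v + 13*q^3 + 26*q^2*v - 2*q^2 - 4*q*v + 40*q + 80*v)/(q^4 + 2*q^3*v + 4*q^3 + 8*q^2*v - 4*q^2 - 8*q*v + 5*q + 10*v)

q^2 + 6*q + 8

Factor: q^6 + 2*q^5*v + 10*q^5 + 20*q^4*v + 28*q^4 + 56*q^3*v + 13*q^3 + 26*q^2*v - 2*q^2 - 4*q*v + 40*q + 80*v = (q^2 - q + 1)*(q + 2)*(q + 5)*(q + 4)*(q + 2*v);  q^4 + 2*q^3*v + 4*q^3 + 8*q^2*v - 4*q^2 - 8*q*v + 5*q + 10*v = (q + 2*v)*(q + 5)*(q^2 - q + 1)
Cancel the common factors (q^2 - q + 1), (q + 5), (q + 2*v).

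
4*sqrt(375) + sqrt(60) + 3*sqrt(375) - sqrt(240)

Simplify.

33*sqrt(15)

4*sqrt(375) = 20*sqrt(15); sqrt(60) = 2*sqrt(15); 3*sqrt(375) = 15*sqrt(15); sqrt(240) = 4*sqrt(15)
Combine: (20 + 2 + 15 - 4)·sqrt(15) = 33*sqrt(15)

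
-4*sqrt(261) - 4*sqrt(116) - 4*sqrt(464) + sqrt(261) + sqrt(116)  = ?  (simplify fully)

-31*sqrt(29)

4*sqrt(261) = 12*sqrt(29); 4*sqrt(116) = 8*sqrt(29); 4*sqrt(464) = 16*sqrt(29); sqrt(261) = 3*sqrt(29); sqrt(116) = 2*sqrt(29)
Combine: (-12 - 8 - 16 + 3 + 2)·sqrt(29) = -31*sqrt(29)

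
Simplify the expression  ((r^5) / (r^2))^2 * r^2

r^8

Inside the bracket: r^3
Raise to the power 2: r^6
Multiply by r^2: add exponents.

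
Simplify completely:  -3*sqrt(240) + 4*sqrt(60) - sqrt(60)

-6*sqrt(15)

3*sqrt(240) = 12*sqrt(15); 4*sqrt(60) = 8*sqrt(15); sqrt(60) = 2*sqrt(15)
Combine: (-12 + 8 - 2)·sqrt(15) = -6*sqrt(15)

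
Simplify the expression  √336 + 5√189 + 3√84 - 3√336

13*√21

√336 = 4*√21; 5√189 = 15*√21; 3√84 = 6*√21; 3√336 = 12*√21
Combine: (4 + 15 + 6 - 12)·√21 = 13*√21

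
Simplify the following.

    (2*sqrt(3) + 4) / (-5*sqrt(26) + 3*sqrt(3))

(-20*sqrt(26) - 10*sqrt(78) - 12*sqrt(3) - 18)/623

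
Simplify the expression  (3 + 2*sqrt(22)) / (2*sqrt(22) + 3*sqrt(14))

Multiply numerator and denominator by -3*sqrt(14) + 2*sqrt(22).
Denominator becomes -38; numerator becomes -12*sqrt(77) - 9*sqrt(14) + 6*sqrt(22) + 88.

(-88 - 6*sqrt(22) + 9*sqrt(14) + 12*sqrt(77))/38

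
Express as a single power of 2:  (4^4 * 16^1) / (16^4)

2^(-4)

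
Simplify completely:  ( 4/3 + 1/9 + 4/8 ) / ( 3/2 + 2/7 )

Numerator: 4/3 + 1/9 + 4/8 = 35/18
Denominator: 3/2 + 2/7 = 25/14
Divide: (35/18) · (14/25) = 49/45

49/45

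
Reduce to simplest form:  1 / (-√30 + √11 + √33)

Group as (√11 + √33) - √30; multiply by (√11 + √33) + √30, then rationalise the remaining surd.

(-7*√30 + 4*√33 + 26*√11 + 33*√10)/628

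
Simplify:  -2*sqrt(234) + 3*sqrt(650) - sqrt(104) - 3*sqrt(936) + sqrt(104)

-9*sqrt(26)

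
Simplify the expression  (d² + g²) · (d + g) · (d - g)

d⁴ - g⁴

Telescope via difference of squares: (d+g)(d-g) = d² - g², then repeat with the next factor.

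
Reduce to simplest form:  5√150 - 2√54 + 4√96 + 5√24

5√150 = 25*√6; 2√54 = 6*√6; 4√96 = 16*√6; 5√24 = 10*√6
Combine: (25 - 6 + 16 + 10)·√6 = 45*√6

45*√6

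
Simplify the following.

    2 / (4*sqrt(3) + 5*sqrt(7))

(-8*sqrt(3) + 10*sqrt(7))/127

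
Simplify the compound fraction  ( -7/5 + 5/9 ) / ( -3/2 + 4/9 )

4/5

Numerator: -7/5 + 5/9 = -38/45
Denominator: -3/2 + 4/9 = -19/18
Divide: (-38/45) · (-18/19) = 4/5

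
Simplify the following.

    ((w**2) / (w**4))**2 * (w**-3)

Inside the bracket: (w**-2)
Raise to the power 2: (w**-4)
Multiply by (w**-3): add exponents.

w**(-7)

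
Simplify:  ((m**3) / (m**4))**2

m**(-2)

Inside the bracket: (m**-1)
Raise to the power 2: (m**-2)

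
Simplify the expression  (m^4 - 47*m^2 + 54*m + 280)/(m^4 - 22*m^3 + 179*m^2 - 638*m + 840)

(m^2 + 9*m + 14)/(m^2 - 13*m + 42)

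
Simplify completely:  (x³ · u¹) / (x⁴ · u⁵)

1/(u⁴*x)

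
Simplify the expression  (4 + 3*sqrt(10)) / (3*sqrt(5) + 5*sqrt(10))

(-45*sqrt(2) - 12*sqrt(5) + 20*sqrt(10) + 150)/205

Multiply numerator and denominator by -3*sqrt(5) + 5*sqrt(10).
Denominator becomes 205; numerator becomes -45*sqrt(2) - 12*sqrt(5) + 20*sqrt(10) + 150.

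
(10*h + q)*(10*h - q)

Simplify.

(10*h)^2 - (q)^2 = 100*h^2 - q^2.

100*h^2 - q^2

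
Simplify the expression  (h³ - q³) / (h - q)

h² + h*q + q²

h^3 - q^3 = (h - q)(h² + h*q + q²).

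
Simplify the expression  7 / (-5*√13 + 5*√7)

(-7*√13 - 7*√7)/30

Multiply numerator and denominator by 5*√7 + 5*√13.
Denominator becomes -150; numerator becomes 35*√7 + 35*√13.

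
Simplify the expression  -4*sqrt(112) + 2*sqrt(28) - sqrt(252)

4*sqrt(112) = 16*sqrt(7); 2*sqrt(28) = 4*sqrt(7); sqrt(252) = 6*sqrt(7)
Combine: (-16 + 4 - 6)·sqrt(7) = -18*sqrt(7)

-18*sqrt(7)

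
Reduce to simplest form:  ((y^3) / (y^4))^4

y^(-4)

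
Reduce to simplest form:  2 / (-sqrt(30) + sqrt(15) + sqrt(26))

(-22*sqrt(30) + 38*sqrt(26) + 82*sqrt(15) + 120*sqrt(13))/1439

Group as (sqrt(15) + sqrt(26)) - sqrt(30); multiply by (sqrt(15) + sqrt(26)) + sqrt(30), then rationalise the remaining surd.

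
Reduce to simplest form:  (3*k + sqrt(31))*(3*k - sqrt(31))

Product of conjugates: (P+Q)(P-Q) = P**2 - Q**2.

9*k**2 - 31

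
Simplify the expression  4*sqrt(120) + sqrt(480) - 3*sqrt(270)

3*sqrt(30)

4*sqrt(120) = 8*sqrt(30); sqrt(480) = 4*sqrt(30); 3*sqrt(270) = 9*sqrt(30)
Combine: (8 + 4 - 9)·sqrt(30) = 3*sqrt(30)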